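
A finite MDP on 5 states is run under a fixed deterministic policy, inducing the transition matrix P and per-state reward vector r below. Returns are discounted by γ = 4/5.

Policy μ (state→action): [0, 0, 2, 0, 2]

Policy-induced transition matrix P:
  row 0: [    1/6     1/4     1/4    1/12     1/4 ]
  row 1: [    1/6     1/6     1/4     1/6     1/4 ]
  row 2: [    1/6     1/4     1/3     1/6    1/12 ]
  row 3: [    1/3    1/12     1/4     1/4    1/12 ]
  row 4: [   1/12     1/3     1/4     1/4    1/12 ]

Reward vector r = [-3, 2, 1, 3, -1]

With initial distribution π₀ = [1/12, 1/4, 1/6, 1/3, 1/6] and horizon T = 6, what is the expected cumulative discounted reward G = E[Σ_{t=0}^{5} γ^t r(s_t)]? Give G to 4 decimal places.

t=0: π = [0.0833, 0.2500, 0.1667, 0.3333, 0.1667], E[r] = 1.2500, γ^t·E[r] = 1.250000, running G = 1.250000
t=1: π = [0.2083, 0.1875, 0.2639, 0.2014, 0.1389], E[r] = 0.4792, γ^t·E[r] = 0.383333, running G = 1.633333
t=2: π = [0.1887, 0.2124, 0.2720, 0.1777, 0.1493], E[r] = 0.5145, γ^t·E[r] = 0.329259, running G = 1.962593
t=3: π = [0.1838, 0.2151, 0.2727, 0.1782, 0.1502], E[r] = 0.5358, γ^t·E[r] = 0.274346, running G = 2.236938
t=4: π = [0.1839, 0.2149, 0.2727, 0.1787, 0.1498], E[r] = 0.5373, γ^t·E[r] = 0.220058, running G = 2.456996
t=5: π = [0.1840, 0.2148, 0.2727, 0.1787, 0.1498], E[r] = 0.5368, γ^t·E[r] = 0.175898, running G = 2.632893

G = 2.6329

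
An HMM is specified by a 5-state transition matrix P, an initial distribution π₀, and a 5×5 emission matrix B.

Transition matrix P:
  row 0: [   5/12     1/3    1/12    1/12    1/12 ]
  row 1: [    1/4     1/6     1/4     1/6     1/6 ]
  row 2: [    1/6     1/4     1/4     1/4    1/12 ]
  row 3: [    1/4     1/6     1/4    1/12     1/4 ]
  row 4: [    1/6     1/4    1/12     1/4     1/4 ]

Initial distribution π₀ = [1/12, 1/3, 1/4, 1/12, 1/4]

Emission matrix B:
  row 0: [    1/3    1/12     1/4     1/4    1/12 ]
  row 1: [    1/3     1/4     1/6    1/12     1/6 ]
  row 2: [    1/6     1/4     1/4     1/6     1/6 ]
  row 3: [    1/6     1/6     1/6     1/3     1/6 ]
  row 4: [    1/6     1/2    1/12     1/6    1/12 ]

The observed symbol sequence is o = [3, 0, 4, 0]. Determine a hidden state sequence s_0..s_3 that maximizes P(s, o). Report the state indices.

t=0: δ = [2.083e-02, 2.778e-02, 4.167e-02, 2.778e-02, 4.167e-02]  (obs o_0=3)
t=1: δ = [2.894e-03, 3.472e-03, 1.736e-03, 1.736e-03, 1.736e-03]  ψ = [0, 2, 2, 2, 4]  (obs o_1=0)
t=2: δ = [1.005e-04, 1.608e-04, 1.447e-04, 9.645e-05, 4.823e-05]  ψ = [0, 0, 1, 1, 1]  (obs o_2=4)
t=3: δ = [1.395e-05, 1.206e-05, 6.698e-06, 6.028e-06, 4.465e-06]  ψ = [0, 2, 1, 2, 1]  (obs o_3=0)
backtrack: best end state = 0; path = [0, 0, 0, 0]

path = [0, 0, 0, 0]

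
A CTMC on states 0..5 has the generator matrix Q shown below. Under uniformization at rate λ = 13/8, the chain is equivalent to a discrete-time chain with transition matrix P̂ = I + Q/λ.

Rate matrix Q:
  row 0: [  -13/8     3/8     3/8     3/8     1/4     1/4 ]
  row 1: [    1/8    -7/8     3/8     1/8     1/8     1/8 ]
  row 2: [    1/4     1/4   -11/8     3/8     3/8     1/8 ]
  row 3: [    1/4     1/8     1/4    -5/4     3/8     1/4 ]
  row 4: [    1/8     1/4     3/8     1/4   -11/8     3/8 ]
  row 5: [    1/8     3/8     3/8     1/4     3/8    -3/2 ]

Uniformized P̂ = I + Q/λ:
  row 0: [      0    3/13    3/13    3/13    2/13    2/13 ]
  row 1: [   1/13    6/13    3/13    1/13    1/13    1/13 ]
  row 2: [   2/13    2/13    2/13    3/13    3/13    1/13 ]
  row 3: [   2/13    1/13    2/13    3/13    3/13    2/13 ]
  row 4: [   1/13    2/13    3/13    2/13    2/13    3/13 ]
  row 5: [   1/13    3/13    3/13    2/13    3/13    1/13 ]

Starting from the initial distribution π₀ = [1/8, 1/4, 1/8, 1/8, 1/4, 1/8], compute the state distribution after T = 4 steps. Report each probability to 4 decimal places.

t=0: π = [0.1250, 0.2500, 0.1250, 0.1250, 0.2500, 0.1250]
t=1: π = [0.0865, 0.2404, 0.2115, 0.1635, 0.1635, 0.1346]
t=2: π = [0.0991, 0.2322, 0.2019, 0.1709, 0.1746, 0.1213]
t=3: π = [0.0980, 0.2291, 0.2021, 0.1723, 0.1740, 0.1245]
t=4: π = [0.0982, 0.2282, 0.2020, 0.1726, 0.1746, 0.1245]

π = [0.0982, 0.2282, 0.2020, 0.1726, 0.1746, 0.1245]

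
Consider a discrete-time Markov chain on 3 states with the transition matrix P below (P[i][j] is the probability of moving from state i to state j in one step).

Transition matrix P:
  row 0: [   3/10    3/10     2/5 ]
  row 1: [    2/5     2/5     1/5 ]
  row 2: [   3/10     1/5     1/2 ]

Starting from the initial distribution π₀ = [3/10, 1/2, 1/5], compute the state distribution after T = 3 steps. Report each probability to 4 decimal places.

π = [0.3301, 0.2935, 0.3764]

t=0: π = [0.3000, 0.5000, 0.2000]
t=1: π = [0.3500, 0.3300, 0.3200]
t=2: π = [0.3330, 0.3010, 0.3660]
t=3: π = [0.3301, 0.2935, 0.3764]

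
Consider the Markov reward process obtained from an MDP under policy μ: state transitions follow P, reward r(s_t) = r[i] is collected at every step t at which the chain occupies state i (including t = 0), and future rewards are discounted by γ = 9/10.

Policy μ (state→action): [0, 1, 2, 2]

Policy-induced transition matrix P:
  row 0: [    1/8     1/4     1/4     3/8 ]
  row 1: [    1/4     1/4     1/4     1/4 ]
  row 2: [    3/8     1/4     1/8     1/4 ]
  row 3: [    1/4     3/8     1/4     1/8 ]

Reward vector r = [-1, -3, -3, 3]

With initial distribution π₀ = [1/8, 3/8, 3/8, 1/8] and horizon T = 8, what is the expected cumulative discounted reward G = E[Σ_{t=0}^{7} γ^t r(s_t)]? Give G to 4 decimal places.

G = -6.6640

t=0: π = [0.1250, 0.3750, 0.3750, 0.1250], E[r] = -2.0000, γ^t·E[r] = -2.000000, running G = -2.000000
t=1: π = [0.2813, 0.2656, 0.2031, 0.2500], E[r] = -0.9375, γ^t·E[r] = -0.843750, running G = -2.843750
t=2: π = [0.2402, 0.2813, 0.2246, 0.2539], E[r] = -0.9961, γ^t·E[r] = -0.806836, running G = -3.650586
t=3: π = [0.2480, 0.2817, 0.2219, 0.2483], E[r] = -1.0142, γ^t·E[r] = -0.739323, running G = -4.389909
t=4: π = [0.2467, 0.2810, 0.2223, 0.2500], E[r] = -1.0067, γ^t·E[r] = -0.660505, running G = -5.050414
t=5: π = [0.2469, 0.2812, 0.2222, 0.2496], E[r] = -1.0085, γ^t·E[r] = -0.595536, running G = -5.645949
t=6: π = [0.2469, 0.2812, 0.2222, 0.2497], E[r] = -1.0082, γ^t·E[r] = -0.535784, running G = -6.181733
t=7: π = [0.2469, 0.2812, 0.2222, 0.2497], E[r] = -1.0082, γ^t·E[r] = -0.482238, running G = -6.663972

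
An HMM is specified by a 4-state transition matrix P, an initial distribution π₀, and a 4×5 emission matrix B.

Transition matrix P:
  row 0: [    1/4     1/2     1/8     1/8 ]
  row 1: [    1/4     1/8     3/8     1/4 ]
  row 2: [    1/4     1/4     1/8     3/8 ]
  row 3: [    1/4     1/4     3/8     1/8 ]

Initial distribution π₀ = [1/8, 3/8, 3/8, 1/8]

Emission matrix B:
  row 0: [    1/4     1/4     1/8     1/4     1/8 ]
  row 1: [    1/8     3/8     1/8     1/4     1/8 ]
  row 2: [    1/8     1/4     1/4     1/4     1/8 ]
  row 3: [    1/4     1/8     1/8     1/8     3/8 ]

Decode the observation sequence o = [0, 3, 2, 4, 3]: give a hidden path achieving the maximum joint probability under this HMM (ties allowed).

path = [0, 1, 2, 3, 2]

t=0: δ = [3.125e-02, 4.688e-02, 4.688e-02, 3.125e-02]  (obs o_0=0)
t=1: δ = [2.930e-03, 3.906e-03, 4.395e-03, 2.197e-03]  ψ = [1, 0, 1, 2]  (obs o_1=3)
t=2: δ = [1.373e-04, 1.831e-04, 3.662e-04, 2.060e-04]  ψ = [2, 0, 1, 2]  (obs o_2=2)
t=3: δ = [1.144e-05, 1.144e-05, 9.656e-06, 5.150e-05]  ψ = [2, 2, 3, 2]  (obs o_3=4)
t=4: δ = [3.219e-06, 3.219e-06, 4.828e-06, 8.047e-07]  ψ = [3, 3, 3, 3]  (obs o_4=3)
backtrack: best end state = 2; path = [0, 1, 2, 3, 2]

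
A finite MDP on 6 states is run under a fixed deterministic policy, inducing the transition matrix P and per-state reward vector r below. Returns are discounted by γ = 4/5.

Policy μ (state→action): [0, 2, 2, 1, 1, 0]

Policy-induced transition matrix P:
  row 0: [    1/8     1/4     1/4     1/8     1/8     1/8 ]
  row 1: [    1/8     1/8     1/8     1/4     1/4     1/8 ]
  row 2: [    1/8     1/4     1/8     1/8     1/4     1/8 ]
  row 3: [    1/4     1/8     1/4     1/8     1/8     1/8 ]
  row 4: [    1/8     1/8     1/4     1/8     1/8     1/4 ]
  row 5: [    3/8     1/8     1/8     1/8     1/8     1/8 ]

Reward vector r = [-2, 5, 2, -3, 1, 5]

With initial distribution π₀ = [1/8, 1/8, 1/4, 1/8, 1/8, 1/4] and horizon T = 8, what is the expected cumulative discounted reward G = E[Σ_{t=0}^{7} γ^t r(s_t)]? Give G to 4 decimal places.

G = 6.0237

t=0: π = [0.1250, 0.1250, 0.2500, 0.1250, 0.1250, 0.2500], E[r] = 1.8750, γ^t·E[r] = 1.875000, running G = 1.875000
t=1: π = [0.2031, 0.1719, 0.1719, 0.1406, 0.1719, 0.1406], E[r] = 1.2500, γ^t·E[r] = 1.000000, running G = 2.875000
t=2: π = [0.1777, 0.1719, 0.1895, 0.1465, 0.1680, 0.1465], E[r] = 1.3438, γ^t·E[r] = 0.860000, running G = 3.735000
t=3: π = [0.1799, 0.1709, 0.1865, 0.1465, 0.1702, 0.1460], E[r] = 1.3284, γ^t·E[r] = 0.680125, running G = 4.415125
t=4: π = [0.1798, 0.1708, 0.1871, 0.1464, 0.1697, 0.1463], E[r] = 1.3305, γ^t·E[r] = 0.544975, running G = 4.960100
t=5: π = [0.1799, 0.1709, 0.1870, 0.1464, 0.1697, 0.1462], E[r] = 1.3303, γ^t·E[r] = 0.435903, running G = 5.396003
t=6: π = [0.1798, 0.1709, 0.1870, 0.1464, 0.1697, 0.1462], E[r] = 1.3303, γ^t·E[r] = 0.348734, running G = 5.744736
t=7: π = [0.1798, 0.1709, 0.1870, 0.1464, 0.1697, 0.1462], E[r] = 1.3303, γ^t·E[r] = 0.278985, running G = 6.023721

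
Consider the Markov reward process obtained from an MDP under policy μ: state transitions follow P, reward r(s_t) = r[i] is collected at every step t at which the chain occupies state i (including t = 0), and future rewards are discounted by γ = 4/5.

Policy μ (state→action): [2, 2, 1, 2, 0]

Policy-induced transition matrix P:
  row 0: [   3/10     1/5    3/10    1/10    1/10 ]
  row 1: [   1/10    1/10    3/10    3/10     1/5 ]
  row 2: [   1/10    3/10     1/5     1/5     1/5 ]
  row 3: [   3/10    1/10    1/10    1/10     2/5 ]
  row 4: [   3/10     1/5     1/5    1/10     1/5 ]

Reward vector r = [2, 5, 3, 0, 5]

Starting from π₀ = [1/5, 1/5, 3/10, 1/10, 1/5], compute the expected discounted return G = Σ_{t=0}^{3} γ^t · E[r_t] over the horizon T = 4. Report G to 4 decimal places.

G = 9.3415

t=0: π = [0.2000, 0.2000, 0.3000, 0.1000, 0.2000], E[r] = 3.3000, γ^t·E[r] = 3.300000, running G = 3.300000
t=1: π = [0.2000, 0.2000, 0.2300, 0.1700, 0.2000], E[r] = 3.0900, γ^t·E[r] = 2.472000, running G = 5.772000
t=2: π = [0.2140, 0.1860, 0.2230, 0.1630, 0.2140], E[r] = 3.0970, γ^t·E[r] = 1.982080, running G = 7.754080
t=3: π = [0.2182, 0.1874, 0.2237, 0.1595, 0.2112], E[r] = 3.1005, γ^t·E[r] = 1.587456, running G = 9.341536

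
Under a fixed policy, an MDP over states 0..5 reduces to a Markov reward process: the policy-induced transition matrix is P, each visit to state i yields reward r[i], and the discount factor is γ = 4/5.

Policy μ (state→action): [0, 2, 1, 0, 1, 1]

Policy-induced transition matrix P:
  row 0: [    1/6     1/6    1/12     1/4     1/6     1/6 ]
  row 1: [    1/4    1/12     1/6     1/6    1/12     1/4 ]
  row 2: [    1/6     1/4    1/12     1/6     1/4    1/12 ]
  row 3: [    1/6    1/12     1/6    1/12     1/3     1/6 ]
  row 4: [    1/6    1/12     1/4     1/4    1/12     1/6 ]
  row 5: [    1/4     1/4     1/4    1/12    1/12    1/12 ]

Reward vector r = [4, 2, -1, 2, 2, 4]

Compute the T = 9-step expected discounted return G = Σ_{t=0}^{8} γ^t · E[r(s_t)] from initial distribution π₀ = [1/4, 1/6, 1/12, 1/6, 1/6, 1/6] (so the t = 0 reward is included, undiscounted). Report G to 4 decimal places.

t=0: π = [0.2500, 0.1667, 0.0833, 0.1667, 0.1667, 0.1667], E[r] = 2.5833, γ^t·E[r] = 2.583333, running G = 2.583333
t=1: π = [0.1944, 0.1458, 0.1667, 0.1736, 0.1597, 0.1597], E[r] = 2.2083, γ^t·E[r] = 1.766667, running G = 4.350000
t=2: π = [0.1921, 0.1539, 0.1632, 0.1684, 0.1707, 0.1516], E[r] = 2.1979, γ^t·E[r] = 1.406667, running G = 5.756667
t=3: π = [0.1921, 0.1518, 0.1639, 0.1702, 0.1686, 0.1533], E[r] = 2.1990, γ^t·E[r] = 1.125901, running G = 6.882568
t=4: π = [0.1921, 0.1522, 0.1638, 0.1698, 0.1692, 0.1529], E[r] = 2.1985, γ^t·E[r] = 0.900500, running G = 7.783068
t=5: π = [0.1921, 0.1521, 0.1638, 0.1699, 0.1691, 0.1530], E[r] = 2.1985, γ^t·E[r] = 0.720421, running G = 8.503489
t=6: π = [0.1921, 0.1521, 0.1638, 0.1699, 0.1691, 0.1529], E[r] = 2.1985, γ^t·E[r] = 0.576334, running G = 9.079823
t=7: π = [0.1921, 0.1521, 0.1638, 0.1699, 0.1691, 0.1529], E[r] = 2.1985, γ^t·E[r] = 0.461067, running G = 9.540891
t=8: π = [0.1921, 0.1521, 0.1638, 0.1699, 0.1691, 0.1529], E[r] = 2.1985, γ^t·E[r] = 0.368854, running G = 9.909745

G = 9.9097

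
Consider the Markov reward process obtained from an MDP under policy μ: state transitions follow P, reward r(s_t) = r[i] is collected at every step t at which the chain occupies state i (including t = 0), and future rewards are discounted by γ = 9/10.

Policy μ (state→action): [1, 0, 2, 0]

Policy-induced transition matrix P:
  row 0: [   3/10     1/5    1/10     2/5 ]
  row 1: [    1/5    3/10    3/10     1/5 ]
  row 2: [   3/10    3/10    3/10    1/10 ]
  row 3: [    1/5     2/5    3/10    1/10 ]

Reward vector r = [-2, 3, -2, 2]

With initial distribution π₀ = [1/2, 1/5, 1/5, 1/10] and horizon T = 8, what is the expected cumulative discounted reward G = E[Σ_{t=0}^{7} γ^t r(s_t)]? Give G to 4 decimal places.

G = 0.8900

t=0: π = [0.5000, 0.2000, 0.2000, 0.1000], E[r] = -0.6000, γ^t·E[r] = -0.600000, running G = -0.600000
t=1: π = [0.2700, 0.2600, 0.2000, 0.2700], E[r] = 0.3800, γ^t·E[r] = 0.342000, running G = -0.258000
t=2: π = [0.2470, 0.3000, 0.2460, 0.2070], E[r] = 0.3280, γ^t·E[r] = 0.265680, running G = 0.007680
t=3: π = [0.2493, 0.2960, 0.2506, 0.2041], E[r] = 0.2964, γ^t·E[r] = 0.216076, running G = 0.223756
t=4: π = [0.2500, 0.2955, 0.2501, 0.2044], E[r] = 0.2950, γ^t·E[r] = 0.193523, running G = 0.417279
t=5: π = [0.2500, 0.2954, 0.2500, 0.2045], E[r] = 0.2954, γ^t·E[r] = 0.174419, running G = 0.591698
t=6: π = [0.2500, 0.2955, 0.2500, 0.2045], E[r] = 0.2955, γ^t·E[r] = 0.157018, running G = 0.748716
t=7: π = [0.2500, 0.2955, 0.2500, 0.2045], E[r] = 0.2955, γ^t·E[r] = 0.141316, running G = 0.890032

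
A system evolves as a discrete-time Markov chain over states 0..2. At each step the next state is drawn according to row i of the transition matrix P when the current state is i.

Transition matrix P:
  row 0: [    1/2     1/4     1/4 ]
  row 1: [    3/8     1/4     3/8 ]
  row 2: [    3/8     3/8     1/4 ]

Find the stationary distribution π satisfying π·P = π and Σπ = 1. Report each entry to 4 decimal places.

Balance equations π_j = Σ_i π_i·P[i][j]:
  π_0 = 1/2·π_0 + 3/8·π_1 + 3/8·π_2
  π_1 = 1/4·π_0 + 1/4·π_1 + 3/8·π_2
  normalize: π_0 + π_1 + π_2 = 1
Solving the linear system gives exactly π = [3/7, 2/7, 2/7].

π = [0.4286, 0.2857, 0.2857]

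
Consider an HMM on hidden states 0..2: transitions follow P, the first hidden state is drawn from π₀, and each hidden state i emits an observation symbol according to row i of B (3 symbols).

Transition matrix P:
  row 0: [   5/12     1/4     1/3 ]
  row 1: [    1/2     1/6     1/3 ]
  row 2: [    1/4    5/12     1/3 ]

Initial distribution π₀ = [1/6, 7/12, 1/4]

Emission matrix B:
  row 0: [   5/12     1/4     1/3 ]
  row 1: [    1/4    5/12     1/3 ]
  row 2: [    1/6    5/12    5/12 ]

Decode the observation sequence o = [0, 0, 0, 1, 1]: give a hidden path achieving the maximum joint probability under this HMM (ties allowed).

t=0: δ = [6.944e-02, 1.458e-01, 4.167e-02]  (obs o_0=0)
t=1: δ = [3.038e-02, 6.076e-03, 8.102e-03]  ψ = [1, 1, 1]  (obs o_1=0)
t=2: δ = [5.275e-03, 1.899e-03, 1.688e-03]  ψ = [0, 0, 0]  (obs o_2=0)
t=3: δ = [5.494e-04, 5.494e-04, 7.326e-04]  ψ = [0, 0, 0]  (obs o_3=1)
t=4: δ = [6.868e-05, 1.272e-04, 1.017e-04]  ψ = [1, 2, 2]  (obs o_4=1)
backtrack: best end state = 1; path = [1, 0, 0, 2, 1]

path = [1, 0, 0, 2, 1]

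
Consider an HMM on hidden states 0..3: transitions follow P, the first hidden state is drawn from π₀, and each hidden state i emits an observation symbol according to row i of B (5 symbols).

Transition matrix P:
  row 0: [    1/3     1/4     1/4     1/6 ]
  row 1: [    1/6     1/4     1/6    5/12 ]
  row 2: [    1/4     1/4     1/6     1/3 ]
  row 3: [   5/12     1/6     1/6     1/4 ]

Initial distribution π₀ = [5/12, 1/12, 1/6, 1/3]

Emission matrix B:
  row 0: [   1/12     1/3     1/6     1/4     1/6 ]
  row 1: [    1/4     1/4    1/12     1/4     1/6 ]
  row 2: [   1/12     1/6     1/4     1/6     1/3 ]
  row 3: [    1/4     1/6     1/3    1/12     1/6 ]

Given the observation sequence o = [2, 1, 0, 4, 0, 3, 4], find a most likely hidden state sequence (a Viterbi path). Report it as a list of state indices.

path = [3, 0, 1, 2, 3, 0, 2]

t=0: δ = [6.944e-02, 6.944e-03, 4.167e-02, 1.111e-01]  (obs o_0=2)
t=1: δ = [1.543e-02, 4.630e-03, 3.086e-03, 4.630e-03]  ψ = [3, 3, 3, 3]  (obs o_1=1)
t=2: δ = [4.287e-04, 9.645e-04, 3.215e-04, 6.430e-04]  ψ = [0, 0, 0, 0]  (obs o_2=0)
t=3: δ = [4.465e-05, 4.019e-05, 5.358e-05, 6.698e-05]  ψ = [3, 1, 1, 1]  (obs o_3=4)
t=4: δ = [2.326e-06, 3.349e-06, 9.303e-07, 4.465e-06]  ψ = [3, 2, 0, 2]  (obs o_4=0)
t=5: δ = [4.651e-07, 2.093e-07, 1.240e-07, 1.163e-07]  ψ = [3, 1, 3, 1]  (obs o_5=3)
t=6: δ = [2.584e-08, 1.938e-08, 3.876e-08, 1.454e-08]  ψ = [0, 0, 0, 1]  (obs o_6=4)
backtrack: best end state = 2; path = [3, 0, 1, 2, 3, 0, 2]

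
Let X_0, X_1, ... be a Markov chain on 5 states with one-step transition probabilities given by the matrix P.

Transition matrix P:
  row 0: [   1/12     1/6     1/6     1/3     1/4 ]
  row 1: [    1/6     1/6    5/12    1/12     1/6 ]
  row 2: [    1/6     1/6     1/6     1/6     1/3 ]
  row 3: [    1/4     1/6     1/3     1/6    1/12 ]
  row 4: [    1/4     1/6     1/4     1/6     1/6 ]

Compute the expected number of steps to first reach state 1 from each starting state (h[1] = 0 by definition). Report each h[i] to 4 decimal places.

First-step conditioning: h[1] = 0; for i ≠ 1, h[i] = 1 + Σ_k P[i][k]·h[k].
  h[0] = 1 + 1/12·h[0] + 1/6·h[2] + 1/3·h[3] + 1/4·h[4]
  h[2] = 1 + 1/6·h[0] + 1/6·h[2] + 1/6·h[3] + 1/3·h[4]
  h[3] = 1 + 1/4·h[0] + 1/3·h[2] + 1/6·h[3] + 1/12·h[4]
  h[4] = 1 + 1/4·h[0] + 1/4·h[2] + 1/6·h[3] + 1/6·h[4]
Solving the 4×4 linear system over states ≠ 1 gives exactly h = [6, 0, 6, 6, 6] (h[1] = 0 is the target).

h = [6.0000, 0.0000, 6.0000, 6.0000, 6.0000]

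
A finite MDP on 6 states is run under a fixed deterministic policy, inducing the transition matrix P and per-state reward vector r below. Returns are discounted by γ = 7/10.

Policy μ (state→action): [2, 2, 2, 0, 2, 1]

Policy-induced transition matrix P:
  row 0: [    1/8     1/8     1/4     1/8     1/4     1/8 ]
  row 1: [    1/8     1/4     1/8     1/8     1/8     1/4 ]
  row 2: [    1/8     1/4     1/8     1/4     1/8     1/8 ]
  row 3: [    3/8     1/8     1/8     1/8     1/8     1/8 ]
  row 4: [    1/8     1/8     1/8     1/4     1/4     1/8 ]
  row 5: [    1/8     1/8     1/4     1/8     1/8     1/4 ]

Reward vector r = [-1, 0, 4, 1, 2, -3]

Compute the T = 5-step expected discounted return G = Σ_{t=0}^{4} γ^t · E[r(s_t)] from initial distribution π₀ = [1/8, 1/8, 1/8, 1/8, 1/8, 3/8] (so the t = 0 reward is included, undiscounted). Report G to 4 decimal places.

t=0: π = [0.1250, 0.1250, 0.1250, 0.1250, 0.1250, 0.3750], E[r] = -0.3750, γ^t·E[r] = -0.375000, running G = -0.375000
t=1: π = [0.1563, 0.1563, 0.1875, 0.1563, 0.1563, 0.1875], E[r] = 0.5000, γ^t·E[r] = 0.350000, running G = -0.025000
t=2: π = [0.1641, 0.1680, 0.1680, 0.1680, 0.1641, 0.1680], E[r] = 0.5000, γ^t·E[r] = 0.245000, running G = 0.220000
t=3: π = [0.1670, 0.1670, 0.1665, 0.1665, 0.1660, 0.1670], E[r] = 0.4966, γ^t·E[r] = 0.170328, running G = 0.390328
t=4: π = [0.1666, 0.1667, 0.1667, 0.1666, 0.1666, 0.1667], E[r] = 0.4999, γ^t·E[r] = 0.120035, running G = 0.510363

G = 0.5104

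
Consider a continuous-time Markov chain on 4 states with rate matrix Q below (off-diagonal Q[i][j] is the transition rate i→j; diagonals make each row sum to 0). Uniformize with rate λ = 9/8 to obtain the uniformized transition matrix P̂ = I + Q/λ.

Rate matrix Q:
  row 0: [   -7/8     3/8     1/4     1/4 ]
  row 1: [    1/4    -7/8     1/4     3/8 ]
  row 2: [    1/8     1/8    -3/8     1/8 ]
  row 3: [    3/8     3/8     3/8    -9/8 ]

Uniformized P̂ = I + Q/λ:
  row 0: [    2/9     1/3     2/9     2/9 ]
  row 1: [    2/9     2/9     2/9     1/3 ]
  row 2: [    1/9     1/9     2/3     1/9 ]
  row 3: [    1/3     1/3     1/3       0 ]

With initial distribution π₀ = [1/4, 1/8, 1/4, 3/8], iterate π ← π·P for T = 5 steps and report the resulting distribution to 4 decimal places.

π = [0.1929, 0.2144, 0.4304, 0.1622]

t=0: π = [0.2500, 0.1250, 0.2500, 0.3750]
t=1: π = [0.2361, 0.2639, 0.3750, 0.1250]
t=2: π = [0.1944, 0.2207, 0.4028, 0.1821]
t=3: π = [0.1977, 0.2193, 0.4215, 0.1615]
t=4: π = [0.1933, 0.2153, 0.4275, 0.1639]
t=5: π = [0.1929, 0.2144, 0.4304, 0.1622]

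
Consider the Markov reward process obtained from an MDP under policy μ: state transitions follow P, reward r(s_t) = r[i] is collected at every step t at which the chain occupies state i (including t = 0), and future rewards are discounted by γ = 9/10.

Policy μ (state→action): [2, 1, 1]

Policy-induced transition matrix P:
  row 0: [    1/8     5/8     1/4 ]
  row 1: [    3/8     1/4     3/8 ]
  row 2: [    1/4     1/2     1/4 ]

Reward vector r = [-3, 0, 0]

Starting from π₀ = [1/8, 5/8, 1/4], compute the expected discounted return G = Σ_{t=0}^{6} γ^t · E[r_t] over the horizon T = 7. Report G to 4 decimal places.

G = -3.8762

t=0: π = [0.1250, 0.6250, 0.2500], E[r] = -0.3750, γ^t·E[r] = -0.375000, running G = -0.375000
t=1: π = [0.3125, 0.3594, 0.3281], E[r] = -0.9375, γ^t·E[r] = -0.843750, running G = -1.218750
t=2: π = [0.2559, 0.4492, 0.2949], E[r] = -0.7676, γ^t·E[r] = -0.621738, running G = -1.840488
t=3: π = [0.2742, 0.4197, 0.3062], E[r] = -0.8225, γ^t·E[r] = -0.599610, running G = -2.440098
t=4: π = [0.2682, 0.4294, 0.3025], E[r] = -0.8046, γ^t·E[r] = -0.527875, running G = -2.967973
t=5: π = [0.2701, 0.4262, 0.3037], E[r] = -0.8104, γ^t·E[r] = -0.478555, running G = -3.446528
t=6: π = [0.2695, 0.4272, 0.3033], E[r] = -0.8085, γ^t·E[r] = -0.429678, running G = -3.876206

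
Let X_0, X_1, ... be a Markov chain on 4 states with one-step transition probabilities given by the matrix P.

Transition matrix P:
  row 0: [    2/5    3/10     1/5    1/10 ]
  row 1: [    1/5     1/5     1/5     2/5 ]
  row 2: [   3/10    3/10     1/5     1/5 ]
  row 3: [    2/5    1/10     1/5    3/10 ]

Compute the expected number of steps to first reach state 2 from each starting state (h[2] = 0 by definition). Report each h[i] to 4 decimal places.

h = [5.0000, 5.0000, 0.0000, 5.0000]

First-step conditioning: h[2] = 0; for i ≠ 2, h[i] = 1 + Σ_k P[i][k]·h[k].
  h[0] = 1 + 2/5·h[0] + 3/10·h[1] + 1/10·h[3]
  h[1] = 1 + 1/5·h[0] + 1/5·h[1] + 2/5·h[3]
  h[3] = 1 + 2/5·h[0] + 1/10·h[1] + 3/10·h[3]
Solving the 3×3 linear system over states ≠ 2 gives exactly h = [5, 5, 0, 5] (h[2] = 0 is the target).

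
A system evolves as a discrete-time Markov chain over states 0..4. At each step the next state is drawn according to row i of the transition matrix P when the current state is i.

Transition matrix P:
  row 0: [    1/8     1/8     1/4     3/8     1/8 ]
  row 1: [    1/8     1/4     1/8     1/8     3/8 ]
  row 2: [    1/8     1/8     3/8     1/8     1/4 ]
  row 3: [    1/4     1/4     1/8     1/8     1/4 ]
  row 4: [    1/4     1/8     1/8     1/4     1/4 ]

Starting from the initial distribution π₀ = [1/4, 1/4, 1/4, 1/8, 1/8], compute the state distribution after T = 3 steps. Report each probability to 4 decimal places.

π = [0.1809, 0.1709, 0.1975, 0.2019, 0.2488]

t=0: π = [0.2500, 0.2500, 0.2500, 0.1250, 0.1250]
t=1: π = [0.1563, 0.1719, 0.2188, 0.2031, 0.2500]
t=2: π = [0.1816, 0.1719, 0.1992, 0.1953, 0.2520]
t=3: π = [0.1809, 0.1709, 0.1975, 0.2019, 0.2488]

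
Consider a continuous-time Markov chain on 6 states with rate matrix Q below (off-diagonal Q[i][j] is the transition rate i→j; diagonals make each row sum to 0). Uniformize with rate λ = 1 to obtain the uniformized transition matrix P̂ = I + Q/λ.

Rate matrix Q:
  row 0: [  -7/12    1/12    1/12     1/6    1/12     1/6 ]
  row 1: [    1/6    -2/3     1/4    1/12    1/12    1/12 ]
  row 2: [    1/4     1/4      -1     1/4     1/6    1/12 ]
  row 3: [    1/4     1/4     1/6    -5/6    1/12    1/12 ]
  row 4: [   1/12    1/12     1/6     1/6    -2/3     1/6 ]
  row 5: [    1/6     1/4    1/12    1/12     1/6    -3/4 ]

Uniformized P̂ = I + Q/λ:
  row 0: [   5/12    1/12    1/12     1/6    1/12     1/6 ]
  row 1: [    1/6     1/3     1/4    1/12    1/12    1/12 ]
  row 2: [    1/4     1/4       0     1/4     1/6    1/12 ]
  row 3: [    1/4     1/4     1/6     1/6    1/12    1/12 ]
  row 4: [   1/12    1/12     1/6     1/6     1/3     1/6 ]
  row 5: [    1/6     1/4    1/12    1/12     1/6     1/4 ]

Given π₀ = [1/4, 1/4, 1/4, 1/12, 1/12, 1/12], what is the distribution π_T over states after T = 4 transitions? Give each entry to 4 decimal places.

t=0: π = [0.2500, 0.2500, 0.2500, 0.0833, 0.0833, 0.0833]
t=1: π = [0.2500, 0.2153, 0.1181, 0.1597, 0.1319, 0.1250]
t=2: π = [0.2413, 0.2043, 0.1337, 0.1481, 0.1366, 0.1360]
t=3: π = [0.2391, 0.2040, 0.1300, 0.1495, 0.1399, 0.1375]
t=4: π = [0.2381, 0.2038, 0.1306, 0.1490, 0.1406, 0.1378]

π = [0.2381, 0.2038, 0.1306, 0.1490, 0.1406, 0.1378]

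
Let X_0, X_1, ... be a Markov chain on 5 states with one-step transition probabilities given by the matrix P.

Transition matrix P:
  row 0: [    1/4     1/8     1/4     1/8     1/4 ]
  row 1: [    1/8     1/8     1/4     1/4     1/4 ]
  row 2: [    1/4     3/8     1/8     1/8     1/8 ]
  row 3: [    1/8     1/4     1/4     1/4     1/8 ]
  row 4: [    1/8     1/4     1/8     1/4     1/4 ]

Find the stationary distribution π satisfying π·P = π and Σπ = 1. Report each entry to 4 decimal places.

Balance equations π_j = Σ_i π_i·P[i][j]:
  π_0 = 1/4·π_0 + 1/8·π_1 + 1/4·π_2 + 1/8·π_3 + 1/8·π_4
  π_1 = 1/8·π_0 + 1/8·π_1 + 3/8·π_2 + 1/4·π_3 + 1/4·π_4
  π_2 = 1/4·π_0 + 1/4·π_1 + 1/8·π_2 + 1/4·π_3 + 1/8·π_4
  π_3 = 1/8·π_0 + 1/4·π_1 + 1/8·π_2 + 1/4·π_3 + 1/4·π_4
  normalize: π_0 + π_1 + π_2 + π_3 + π_4 = 1
Solving the linear system gives exactly π = [683/3984, 449/1992, 797/3984, 811/3984, 265/1328].

π = [0.1714, 0.2254, 0.2001, 0.2036, 0.1995]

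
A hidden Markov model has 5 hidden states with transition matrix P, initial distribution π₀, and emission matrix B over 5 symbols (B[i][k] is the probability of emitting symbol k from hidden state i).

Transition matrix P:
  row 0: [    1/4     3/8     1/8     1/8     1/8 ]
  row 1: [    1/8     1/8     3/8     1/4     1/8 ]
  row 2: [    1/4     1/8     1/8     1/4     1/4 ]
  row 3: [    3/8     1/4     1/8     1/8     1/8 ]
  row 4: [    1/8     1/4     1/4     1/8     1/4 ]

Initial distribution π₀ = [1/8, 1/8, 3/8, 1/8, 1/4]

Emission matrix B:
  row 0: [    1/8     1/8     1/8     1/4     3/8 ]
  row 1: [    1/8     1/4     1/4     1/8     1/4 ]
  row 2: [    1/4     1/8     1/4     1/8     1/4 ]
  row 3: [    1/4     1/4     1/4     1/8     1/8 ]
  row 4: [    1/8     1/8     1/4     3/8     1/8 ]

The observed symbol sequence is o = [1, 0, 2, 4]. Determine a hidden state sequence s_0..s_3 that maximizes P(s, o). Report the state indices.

path = [1, 2, 3, 0]

t=0: δ = [1.562e-02, 3.125e-02, 4.688e-02, 3.125e-02, 3.125e-02]  (obs o_0=1)
t=1: δ = [1.465e-03, 9.766e-04, 2.930e-03, 2.930e-03, 1.465e-03]  ψ = [2, 3, 1, 2, 2]  (obs o_1=0)
t=2: δ = [1.373e-04, 1.831e-04, 9.155e-05, 1.831e-04, 1.831e-04]  ψ = [3, 3, 1, 2, 2]  (obs o_2=2)
t=3: δ = [2.575e-05, 1.287e-05, 1.717e-05, 5.722e-06, 5.722e-06]  ψ = [3, 0, 1, 1, 4]  (obs o_3=4)
backtrack: best end state = 0; path = [1, 2, 3, 0]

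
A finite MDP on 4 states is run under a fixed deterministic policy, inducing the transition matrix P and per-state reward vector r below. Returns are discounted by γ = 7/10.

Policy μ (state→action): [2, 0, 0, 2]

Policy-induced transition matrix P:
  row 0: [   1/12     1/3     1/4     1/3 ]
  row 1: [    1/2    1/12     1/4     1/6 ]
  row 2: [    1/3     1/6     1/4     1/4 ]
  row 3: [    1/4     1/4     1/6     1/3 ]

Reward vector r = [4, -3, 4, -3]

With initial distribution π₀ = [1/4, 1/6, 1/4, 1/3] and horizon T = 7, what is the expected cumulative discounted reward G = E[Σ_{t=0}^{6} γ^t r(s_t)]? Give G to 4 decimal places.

G = 1.5365

t=0: π = [0.2500, 0.1667, 0.2500, 0.3333], E[r] = 0.5000, γ^t·E[r] = 0.500000, running G = 0.500000
t=1: π = [0.2708, 0.2222, 0.2222, 0.2847], E[r] = 0.4514, γ^t·E[r] = 0.315972, running G = 0.815972
t=2: π = [0.2789, 0.2170, 0.2263, 0.2778], E[r] = 0.5365, γ^t·E[r] = 0.262865, running G = 1.078837
t=3: π = [0.2766, 0.2182, 0.2269, 0.2783], E[r] = 0.5243, γ^t·E[r] = 0.179837, running G = 1.258674
t=4: π = [0.2774, 0.2178, 0.2268, 0.2781], E[r] = 0.5291, γ^t·E[r] = 0.127048, running G = 1.385721
t=5: π = [0.2771, 0.2179, 0.2268, 0.2781], E[r] = 0.5276, γ^t·E[r] = 0.088679, running G = 1.474400
t=6: π = [0.2772, 0.2179, 0.2268, 0.2781], E[r] = 0.5281, γ^t·E[r] = 0.062133, running G = 1.536533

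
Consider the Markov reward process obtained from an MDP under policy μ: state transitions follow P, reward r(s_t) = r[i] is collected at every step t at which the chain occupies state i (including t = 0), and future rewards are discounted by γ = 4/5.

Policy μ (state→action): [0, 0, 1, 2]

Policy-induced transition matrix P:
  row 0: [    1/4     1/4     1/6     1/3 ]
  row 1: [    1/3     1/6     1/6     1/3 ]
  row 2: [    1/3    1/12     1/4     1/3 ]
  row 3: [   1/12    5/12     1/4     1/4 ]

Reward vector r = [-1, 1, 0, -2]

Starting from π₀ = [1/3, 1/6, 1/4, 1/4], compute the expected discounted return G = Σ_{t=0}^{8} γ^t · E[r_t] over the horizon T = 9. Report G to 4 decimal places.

G = -2.7028

t=0: π = [0.3333, 0.1667, 0.2500, 0.2500], E[r] = -0.6667, γ^t·E[r] = -0.666667, running G = -0.666667
t=1: π = [0.2431, 0.2361, 0.2083, 0.3125], E[r] = -0.6319, γ^t·E[r] = -0.505556, running G = -1.172222
t=2: π = [0.2350, 0.2477, 0.2101, 0.3073], E[r] = -0.6019, γ^t·E[r] = -0.385185, running G = -1.557407
t=3: π = [0.2369, 0.2456, 0.2098, 0.3077], E[r] = -0.6068, γ^t·E[r] = -0.310691, running G = -1.868099
t=4: π = [0.2367, 0.2459, 0.2098, 0.3077], E[r] = -0.6062, γ^t·E[r] = -0.248290, running G = -2.116388
t=5: π = [0.2367, 0.2458, 0.2098, 0.3077], E[r] = -0.6062, γ^t·E[r] = -0.198655, running G = -2.315043
t=6: π = [0.2367, 0.2458, 0.2098, 0.3077], E[r] = -0.6062, γ^t·E[r] = -0.158922, running G = -2.473965
t=7: π = [0.2367, 0.2458, 0.2098, 0.3077], E[r] = -0.6062, γ^t·E[r] = -0.127138, running G = -2.601103
t=8: π = [0.2367, 0.2458, 0.2098, 0.3077], E[r] = -0.6062, γ^t·E[r] = -0.101710, running G = -2.702813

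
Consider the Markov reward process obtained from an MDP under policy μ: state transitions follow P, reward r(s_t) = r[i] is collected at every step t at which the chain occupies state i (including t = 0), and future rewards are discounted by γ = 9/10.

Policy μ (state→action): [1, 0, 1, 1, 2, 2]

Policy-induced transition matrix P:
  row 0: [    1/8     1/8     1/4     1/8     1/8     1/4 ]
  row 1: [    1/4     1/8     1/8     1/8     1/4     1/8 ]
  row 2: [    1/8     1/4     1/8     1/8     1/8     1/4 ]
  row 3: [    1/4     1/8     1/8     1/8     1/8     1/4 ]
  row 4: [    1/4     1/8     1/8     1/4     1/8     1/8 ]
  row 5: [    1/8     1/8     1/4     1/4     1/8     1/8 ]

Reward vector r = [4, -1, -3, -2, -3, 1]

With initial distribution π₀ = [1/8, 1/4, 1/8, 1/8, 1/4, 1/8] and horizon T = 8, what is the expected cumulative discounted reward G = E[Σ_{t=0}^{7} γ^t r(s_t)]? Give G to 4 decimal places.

t=0: π = [0.1250, 0.2500, 0.1250, 0.1250, 0.2500, 0.1250], E[r] = -1.0000, γ^t·E[r] = -1.000000, running G = -1.000000
t=1: π = [0.2031, 0.1406, 0.1563, 0.1719, 0.1563, 0.1719], E[r] = -0.4375, γ^t·E[r] = -0.393750, running G = -1.393750
t=2: π = [0.1836, 0.1445, 0.1719, 0.1660, 0.1426, 0.1914], E[r] = -0.4941, γ^t·E[r] = -0.400254, running G = -1.794004
t=3: π = [0.1816, 0.1465, 0.1719, 0.1667, 0.1431, 0.1902], E[r] = -0.5081, γ^t·E[r] = -0.370373, running G = -2.164377
t=4: π = [0.1820, 0.1465, 0.1715, 0.1667, 0.1433, 0.1900], E[r] = -0.5060, γ^t·E[r] = -0.331974, running G = -2.496352
t=5: π = [0.1821, 0.1464, 0.1715, 0.1667, 0.1433, 0.1900], E[r] = -0.5060, γ^t·E[r] = -0.298777, running G = -2.795129
t=6: π = [0.1821, 0.1464, 0.1715, 0.1667, 0.1433, 0.1900], E[r] = -0.5060, γ^t·E[r] = -0.268898, running G = -3.064026
t=7: π = [0.1821, 0.1464, 0.1715, 0.1667, 0.1433, 0.1900], E[r] = -0.5060, γ^t·E[r] = -0.242010, running G = -3.306037

G = -3.3060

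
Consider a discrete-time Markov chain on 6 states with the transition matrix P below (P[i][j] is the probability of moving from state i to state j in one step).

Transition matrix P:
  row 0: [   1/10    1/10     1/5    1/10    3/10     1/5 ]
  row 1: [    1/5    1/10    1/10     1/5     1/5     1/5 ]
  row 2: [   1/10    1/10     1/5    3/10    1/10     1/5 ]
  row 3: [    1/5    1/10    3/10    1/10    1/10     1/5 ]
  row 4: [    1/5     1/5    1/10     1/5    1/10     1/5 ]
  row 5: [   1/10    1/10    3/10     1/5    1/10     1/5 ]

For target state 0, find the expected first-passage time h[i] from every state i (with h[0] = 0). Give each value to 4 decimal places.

h = [0.0000, 6.2500, 6.9588, 6.3789, 6.2500, 7.0168]

First-step conditioning: h[0] = 0; for i ≠ 0, h[i] = 1 + Σ_k P[i][k]·h[k].
  h[1] = 1 + 1/10·h[1] + 1/10·h[2] + 1/5·h[3] + 1/5·h[4] + 1/5·h[5]
  h[2] = 1 + 1/10·h[1] + 1/5·h[2] + 3/10·h[3] + 1/10·h[4] + 1/5·h[5]
  h[3] = 1 + 1/10·h[1] + 3/10·h[2] + 1/10·h[3] + 1/10·h[4] + 1/5·h[5]
  h[4] = 1 + 1/5·h[1] + 1/10·h[2] + 1/5·h[3] + 1/10·h[4] + 1/5·h[5]
  h[5] = 1 + 1/10·h[1] + 3/10·h[2] + 1/5·h[3] + 1/10·h[4] + 1/5·h[5]
Solving the 5×5 linear system over states ≠ 0 gives exactly h = [0, 25/4, 675/97, 2475/388, 25/4, 5445/776] (h[0] = 0 is the target).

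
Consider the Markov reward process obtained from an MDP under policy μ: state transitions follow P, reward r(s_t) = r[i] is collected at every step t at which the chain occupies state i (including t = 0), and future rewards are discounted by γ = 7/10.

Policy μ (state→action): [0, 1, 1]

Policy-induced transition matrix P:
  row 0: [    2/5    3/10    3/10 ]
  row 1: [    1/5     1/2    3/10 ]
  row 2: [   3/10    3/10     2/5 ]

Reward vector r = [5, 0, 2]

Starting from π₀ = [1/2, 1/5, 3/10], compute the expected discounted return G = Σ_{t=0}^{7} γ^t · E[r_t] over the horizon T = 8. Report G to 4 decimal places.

G = 7.8000

t=0: π = [0.5000, 0.2000, 0.3000], E[r] = 3.1000, γ^t·E[r] = 3.100000, running G = 3.100000
t=1: π = [0.3300, 0.3400, 0.3300], E[r] = 2.3100, γ^t·E[r] = 1.617000, running G = 4.717000
t=2: π = [0.2990, 0.3680, 0.3330], E[r] = 2.1610, γ^t·E[r] = 1.058890, running G = 5.775890
t=3: π = [0.2931, 0.3736, 0.3333], E[r] = 2.1321, γ^t·E[r] = 0.731310, running G = 6.507200
t=4: π = [0.2920, 0.3747, 0.3333], E[r] = 2.1264, γ^t·E[r] = 0.510551, running G = 7.017751
t=5: π = [0.2917, 0.3749, 0.3333], E[r] = 2.1253, γ^t·E[r] = 0.357196, running G = 7.374947
t=6: π = [0.2917, 0.3750, 0.3333], E[r] = 2.1251, γ^t·E[r] = 0.250011, running G = 7.624958
t=7: π = [0.2917, 0.3750, 0.3333], E[r] = 2.1250, γ^t·E[r] = 0.175004, running G = 7.799962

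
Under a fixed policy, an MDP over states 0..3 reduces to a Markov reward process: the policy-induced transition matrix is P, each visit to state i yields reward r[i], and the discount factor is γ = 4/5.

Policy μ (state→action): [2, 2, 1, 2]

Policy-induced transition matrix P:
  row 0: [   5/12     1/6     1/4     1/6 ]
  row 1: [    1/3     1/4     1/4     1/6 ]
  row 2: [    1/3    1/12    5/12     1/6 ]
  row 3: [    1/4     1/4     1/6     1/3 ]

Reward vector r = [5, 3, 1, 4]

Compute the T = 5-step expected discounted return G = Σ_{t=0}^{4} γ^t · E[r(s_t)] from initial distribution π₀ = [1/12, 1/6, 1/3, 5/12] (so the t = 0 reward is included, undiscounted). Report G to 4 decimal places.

G = 10.7651

t=0: π = [0.0833, 0.1667, 0.3333, 0.4167], E[r] = 2.9167, γ^t·E[r] = 2.916667, running G = 2.916667
t=1: π = [0.3056, 0.1875, 0.2708, 0.2361], E[r] = 3.3056, γ^t·E[r] = 2.644444, running G = 5.561111
t=2: π = [0.3391, 0.1794, 0.2755, 0.2060], E[r] = 3.3333, γ^t·E[r] = 2.133333, running G = 7.694444
t=3: π = [0.3444, 0.1758, 0.2787, 0.2010], E[r] = 3.3324, γ^t·E[r] = 1.706173, running G = 9.400617
t=4: π = [0.3453, 0.1748, 0.2797, 0.2002], E[r] = 3.3313, γ^t·E[r] = 1.364510, running G = 10.765128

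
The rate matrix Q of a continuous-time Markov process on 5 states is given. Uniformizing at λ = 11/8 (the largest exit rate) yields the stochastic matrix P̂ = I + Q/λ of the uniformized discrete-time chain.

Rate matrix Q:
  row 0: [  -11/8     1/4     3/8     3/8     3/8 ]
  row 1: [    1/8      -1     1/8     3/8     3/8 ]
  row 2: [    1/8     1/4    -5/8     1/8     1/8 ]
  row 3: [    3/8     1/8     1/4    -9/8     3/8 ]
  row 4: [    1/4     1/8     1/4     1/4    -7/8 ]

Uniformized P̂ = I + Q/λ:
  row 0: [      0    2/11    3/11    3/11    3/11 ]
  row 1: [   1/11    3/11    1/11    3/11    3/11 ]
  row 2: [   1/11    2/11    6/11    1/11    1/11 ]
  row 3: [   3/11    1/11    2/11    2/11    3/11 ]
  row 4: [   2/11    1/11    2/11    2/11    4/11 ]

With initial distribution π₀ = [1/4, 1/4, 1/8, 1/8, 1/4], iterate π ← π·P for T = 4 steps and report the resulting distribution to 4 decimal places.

t=0: π = [0.2500, 0.2500, 0.1250, 0.1250, 0.2500]
t=1: π = [0.1136, 0.1705, 0.2273, 0.2159, 0.2727]
t=2: π = [0.1446, 0.1529, 0.2593, 0.1870, 0.2562]
t=3: π = [0.1350, 0.1554, 0.2754, 0.1853, 0.2489]
t=4: π = [0.1349, 0.1565, 0.2801, 0.1832, 0.2453]

π = [0.1349, 0.1565, 0.2801, 0.1832, 0.2453]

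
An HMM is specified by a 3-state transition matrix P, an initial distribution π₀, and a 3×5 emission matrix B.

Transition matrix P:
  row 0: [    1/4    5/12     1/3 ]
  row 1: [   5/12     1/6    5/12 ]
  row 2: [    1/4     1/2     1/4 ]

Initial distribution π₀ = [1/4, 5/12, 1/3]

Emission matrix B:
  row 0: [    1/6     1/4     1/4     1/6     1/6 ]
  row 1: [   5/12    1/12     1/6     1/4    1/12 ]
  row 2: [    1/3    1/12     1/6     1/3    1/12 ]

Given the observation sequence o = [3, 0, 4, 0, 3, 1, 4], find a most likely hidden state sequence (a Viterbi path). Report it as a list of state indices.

path = [2, 1, 0, 1, 2, 1, 0]

t=0: δ = [4.167e-02, 1.042e-01, 1.111e-01]  (obs o_0=3)
t=1: δ = [7.234e-03, 2.315e-02, 1.447e-02]  ψ = [1, 2, 1]  (obs o_1=0)
t=2: δ = [1.608e-03, 6.028e-04, 8.038e-04]  ψ = [1, 2, 1]  (obs o_2=4)
t=3: δ = [6.698e-05, 2.791e-04, 1.786e-04]  ψ = [0, 0, 0]  (obs o_3=0)
t=4: δ = [1.938e-05, 2.233e-05, 3.876e-05]  ψ = [1, 2, 1]  (obs o_4=3)
t=5: δ = [2.423e-06, 1.615e-06, 8.075e-07]  ψ = [2, 2, 2]  (obs o_5=1)
t=6: δ = [1.122e-07, 8.412e-08, 6.729e-08]  ψ = [1, 0, 0]  (obs o_6=4)
backtrack: best end state = 0; path = [2, 1, 0, 1, 2, 1, 0]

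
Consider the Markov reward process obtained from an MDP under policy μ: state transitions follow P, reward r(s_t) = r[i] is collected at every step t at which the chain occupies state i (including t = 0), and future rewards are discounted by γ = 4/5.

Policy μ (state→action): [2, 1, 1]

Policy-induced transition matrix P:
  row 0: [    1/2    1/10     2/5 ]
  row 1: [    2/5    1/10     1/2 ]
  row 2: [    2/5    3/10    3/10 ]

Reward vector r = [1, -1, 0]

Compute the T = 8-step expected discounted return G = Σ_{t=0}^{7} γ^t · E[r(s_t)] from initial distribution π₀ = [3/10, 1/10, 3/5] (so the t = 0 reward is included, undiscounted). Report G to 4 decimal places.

G = 1.0041

t=0: π = [0.3000, 0.1000, 0.6000], E[r] = 0.2000, γ^t·E[r] = 0.200000, running G = 0.200000
t=1: π = [0.4300, 0.2200, 0.3500], E[r] = 0.2100, γ^t·E[r] = 0.168000, running G = 0.368000
t=2: π = [0.4430, 0.1700, 0.3870], E[r] = 0.2730, γ^t·E[r] = 0.174720, running G = 0.542720
t=3: π = [0.4443, 0.1774, 0.3783], E[r] = 0.2669, γ^t·E[r] = 0.136653, running G = 0.679373
t=4: π = [0.4444, 0.1757, 0.3799], E[r] = 0.2688, γ^t·E[r] = 0.110088, running G = 0.789461
t=5: π = [0.4444, 0.1760, 0.3796], E[r] = 0.2685, γ^t·E[r] = 0.087969, running G = 0.877430
t=6: π = [0.4444, 0.1759, 0.3796], E[r] = 0.2685, γ^t·E[r] = 0.070393, running G = 0.947824
t=7: π = [0.4444, 0.1759, 0.3796], E[r] = 0.2685, γ^t·E[r] = 0.056312, running G = 1.004136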